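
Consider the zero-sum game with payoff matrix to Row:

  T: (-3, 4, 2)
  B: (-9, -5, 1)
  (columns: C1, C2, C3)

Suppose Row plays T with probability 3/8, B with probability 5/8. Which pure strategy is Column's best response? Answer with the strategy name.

C1

If Column plays C1, Row's expected payoff is (3/8)·(-3) + (5/8)·(-9) = -27/4.
If Column plays C2, Row's expected payoff is (3/8)·4 + (5/8)·(-5) = -13/8.
If Column plays C3, Row's expected payoff is (3/8)·2 + (5/8)·1 = 11/8.
Column minimizes Row's payoff; the smallest is -27/4, so the best response is C1.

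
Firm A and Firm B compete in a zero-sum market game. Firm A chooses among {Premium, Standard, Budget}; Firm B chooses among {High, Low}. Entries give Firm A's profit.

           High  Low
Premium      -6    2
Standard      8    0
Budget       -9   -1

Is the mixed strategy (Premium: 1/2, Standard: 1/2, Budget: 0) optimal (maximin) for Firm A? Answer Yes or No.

Against High this mix gives (1/2)·(-6) + (1/2)·8 = 1.
Against Low this mix gives (1/2)·2 + (1/2)·0 = 1.
All of Firm B's active replies (High, Low) yield 1, and no column does worse for Firm A. The mix makes Firm B indifferent and guarantees 1, so it is optimal.

Yes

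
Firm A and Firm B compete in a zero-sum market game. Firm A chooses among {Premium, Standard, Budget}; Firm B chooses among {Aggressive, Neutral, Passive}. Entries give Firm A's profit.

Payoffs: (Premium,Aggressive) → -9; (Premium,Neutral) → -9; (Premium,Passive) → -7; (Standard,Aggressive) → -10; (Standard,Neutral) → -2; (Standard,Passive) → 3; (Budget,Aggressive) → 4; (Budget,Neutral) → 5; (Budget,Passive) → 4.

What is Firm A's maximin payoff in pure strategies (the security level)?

Row minima: Premium → -9, Standard → -10, Budget → 4.
The best of these is 4.

4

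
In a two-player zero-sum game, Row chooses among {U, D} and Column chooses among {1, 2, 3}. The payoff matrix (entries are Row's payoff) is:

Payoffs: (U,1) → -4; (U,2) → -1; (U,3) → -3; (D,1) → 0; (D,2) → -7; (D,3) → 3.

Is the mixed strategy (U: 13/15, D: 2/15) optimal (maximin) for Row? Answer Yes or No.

Against 1 this mix gives (13/15)·(-4) + (2/15)·0 = -52/15.
Against 2 this mix gives (13/15)·(-1) + (2/15)·(-7) = -9/5.
Against 3 this mix gives (13/15)·(-3) + (2/15)·3 = -11/5.
Column will play 1, holding Row to -52/15. Shifting weight toward the row that does better against 1 would raise this floor (the equalizing mix achieves -14/5 against both 1 and 2), so the proposed strategy is not optimal.

No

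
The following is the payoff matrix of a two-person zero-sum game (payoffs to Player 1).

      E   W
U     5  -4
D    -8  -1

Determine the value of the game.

-37/16

Row minima: U → -4, D → -8; maximin = -4.
Column maxima: E → 5, W → -1; minimax = -1.
-4 ≠ -1, so there is no saddle point; optimal play is mixed.
Let Player 1 play U with probability p. Expected payoff against E: 5p + (-8)(1−p) = 13p − 8; against W: (-4)p + (-1)(1−p) = −3p − 1.
Setting these equal: 13p − 8 = −3p − 1 ⇒ 16p = 7 ⇒ p = 7/16, and the value is (13)·(7/16) − 8 = -37/16.
For Player 2: with q = P(E), equating U's and D's payoffs gives 9q − 4 = −7q − 1 ⇒ q = 3/16.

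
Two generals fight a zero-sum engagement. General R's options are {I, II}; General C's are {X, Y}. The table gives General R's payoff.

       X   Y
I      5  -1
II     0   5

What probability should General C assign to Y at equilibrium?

5/11

Row minima: I → -1, II → 0; maximin = 0.
Column maxima: X → 5, Y → 5; minimax = 5.
0 ≠ 5, so there is no saddle point; optimal play is mixed.
Let General R play I with probability p. Expected payoff against X: 5p + 0(1−p) = 5p; against Y: (-1)p + 5(1−p) = −6p + 5.
Setting these equal: 5p = −6p + 5 ⇒ 11p = 5 ⇒ p = 5/11, and the value is (5)·(5/11) = 25/11.
For General C: with q = P(X), equating I's and II's payoffs gives 6q − 1 = −5q + 5 ⇒ q = 6/11.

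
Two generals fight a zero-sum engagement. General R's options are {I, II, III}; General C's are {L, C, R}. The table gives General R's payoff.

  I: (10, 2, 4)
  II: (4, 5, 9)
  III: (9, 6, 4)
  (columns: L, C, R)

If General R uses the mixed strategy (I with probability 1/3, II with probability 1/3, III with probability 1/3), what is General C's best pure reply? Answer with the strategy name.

If General C plays L, General R's expected payoff is (1/3)·10 + (1/3)·4 + (1/3)·9 = 23/3.
If General C plays C, General R's expected payoff is (1/3)·2 + (1/3)·5 + (1/3)·6 = 13/3.
If General C plays R, General R's expected payoff is (1/3)·4 + (1/3)·9 + (1/3)·4 = 17/3.
General C minimizes General R's payoff; the smallest is 13/3, so the best response is C.

C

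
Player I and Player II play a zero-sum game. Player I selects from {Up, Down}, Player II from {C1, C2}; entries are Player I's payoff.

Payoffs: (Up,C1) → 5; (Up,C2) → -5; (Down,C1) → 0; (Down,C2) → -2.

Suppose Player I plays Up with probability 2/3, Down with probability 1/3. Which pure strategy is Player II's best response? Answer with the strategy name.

If Player II plays C1, Player I's expected payoff is (2/3)·5 + (1/3)·0 = 10/3.
If Player II plays C2, Player I's expected payoff is (2/3)·(-5) + (1/3)·(-2) = -4.
Player II minimizes Player I's payoff; the smallest is -4, so the best response is C2.

C2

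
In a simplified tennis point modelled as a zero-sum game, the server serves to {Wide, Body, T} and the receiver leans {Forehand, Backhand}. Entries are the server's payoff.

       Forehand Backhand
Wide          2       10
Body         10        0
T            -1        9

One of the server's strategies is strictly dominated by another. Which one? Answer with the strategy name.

T

Wide gives a strictly higher payoff than T against every column: 2 > -1, 10 > 9.
So T is strictly dominated and the server never plays it.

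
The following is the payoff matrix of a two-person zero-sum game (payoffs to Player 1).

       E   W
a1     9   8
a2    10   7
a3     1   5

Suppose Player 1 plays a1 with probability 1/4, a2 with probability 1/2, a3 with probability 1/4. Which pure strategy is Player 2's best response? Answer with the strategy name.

W

If Player 2 plays E, Player 1's expected payoff is (1/4)·9 + (1/2)·10 + (1/4)·1 = 15/2.
If Player 2 plays W, Player 1's expected payoff is (1/4)·8 + (1/2)·7 + (1/4)·5 = 27/4.
Player 2 minimizes Player 1's payoff; the smallest is 27/4, so the best response is W.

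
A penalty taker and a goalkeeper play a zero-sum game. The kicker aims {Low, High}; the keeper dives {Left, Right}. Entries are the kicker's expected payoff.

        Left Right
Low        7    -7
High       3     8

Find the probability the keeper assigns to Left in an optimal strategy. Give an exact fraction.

Row minima: Low → -7, High → 3; maximin = 3.
Column maxima: Left → 7, Right → 8; minimax = 7.
3 ≠ 7, so there is no saddle point; optimal play is mixed.
Let the kicker play Low with probability p. Expected payoff against Left: 7p + 3(1−p) = 4p + 3; against Right: (-7)p + 8(1−p) = −15p + 8.
Setting these equal: 4p + 3 = −15p + 8 ⇒ 19p = 5 ⇒ p = 5/19, and the value is (4)·(5/19) + 3 = 77/19.
For the keeper: with q = P(Left), equating Low's and High's payoffs gives 14q − 7 = −5q + 8 ⇒ q = 15/19.

15/19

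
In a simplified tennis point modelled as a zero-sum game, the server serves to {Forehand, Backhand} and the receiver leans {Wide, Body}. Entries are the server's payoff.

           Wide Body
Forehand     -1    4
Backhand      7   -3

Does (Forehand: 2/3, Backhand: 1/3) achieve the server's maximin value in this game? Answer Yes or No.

Against Wide this mix gives (2/3)·(-1) + (1/3)·7 = 5/3.
Against Body this mix gives (2/3)·4 + (1/3)·(-3) = 5/3.
All of the receiver's active replies (Wide, Body) yield 5/3, and no column does worse for the server. The mix makes the receiver indifferent and guarantees 5/3, so it is optimal.

Yes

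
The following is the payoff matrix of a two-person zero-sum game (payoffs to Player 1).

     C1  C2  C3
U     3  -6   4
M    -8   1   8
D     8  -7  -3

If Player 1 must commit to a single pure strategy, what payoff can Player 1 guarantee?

Row minima: U → -6, M → -8, D → -7.
The best of these is -6.

-6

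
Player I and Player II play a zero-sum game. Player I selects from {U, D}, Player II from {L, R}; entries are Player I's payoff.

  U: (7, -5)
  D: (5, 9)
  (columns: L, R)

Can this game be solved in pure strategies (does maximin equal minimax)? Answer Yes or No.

No

Row minima: U → -5, D → 5; maximin = 5.
Column maxima: L → 7, R → 9; minimax = 7.
5 ≠ 7, so no pure-strategy equilibrium exists.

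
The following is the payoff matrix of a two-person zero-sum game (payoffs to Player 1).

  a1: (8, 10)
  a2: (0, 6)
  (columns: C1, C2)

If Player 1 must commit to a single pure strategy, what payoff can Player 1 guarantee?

Row minima: a1 → 8, a2 → 0.
The best of these is 8.

8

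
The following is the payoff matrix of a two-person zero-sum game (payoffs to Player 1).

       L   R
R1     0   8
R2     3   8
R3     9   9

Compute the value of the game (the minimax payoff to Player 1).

9

Row minima: R1 → 0, R2 → 3, R3 → 9; maximin = 9.
Column maxima: L → 9, R → 9; minimax = 9.
Since maximin = minimax = 9, there is a saddle point and the value is 9.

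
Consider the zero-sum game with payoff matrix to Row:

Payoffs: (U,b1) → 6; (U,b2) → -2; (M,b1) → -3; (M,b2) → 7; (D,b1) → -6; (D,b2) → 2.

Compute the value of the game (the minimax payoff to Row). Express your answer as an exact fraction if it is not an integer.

2

Row minima: U → -2, M → -3, D → -6; maximin = -2.
Column maxima: b1 → 6, b2 → 7; minimax = 6.
-2 ≠ 6, so there is no saddle point; optimal play is mixed.
D is strictly dominated by M, so Row never plays it.
On the remaining 2×2 (U, M vs b1, b2):
Let Row play U with probability p. Expected payoff against b1: 6p + (-3)(1−p) = 9p − 3; against b2: (-2)p + 7(1−p) = −9p + 7.
Setting these equal: 9p − 3 = −9p + 7 ⇒ 18p = 10 ⇒ p = 5/9, and the value is (9)·(5/9) − 3 = 2.
For Column: with q = P(b1), equating U's and M's payoffs gives 8q − 2 = −10q + 7 ⇒ q = 1/2.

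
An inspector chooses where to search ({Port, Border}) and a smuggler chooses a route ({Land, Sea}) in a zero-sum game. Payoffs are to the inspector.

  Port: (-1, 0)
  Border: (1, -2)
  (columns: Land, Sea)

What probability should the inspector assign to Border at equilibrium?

1/4

Row minima: Port → -1, Border → -2; maximin = -1.
Column maxima: Land → 1, Sea → 0; minimax = 0.
-1 ≠ 0, so there is no saddle point; optimal play is mixed.
Let the inspector play Port with probability p. Expected payoff against Land: (-1)p + 1(1−p) = −2p + 1; against Sea: 0p + (-2)(1−p) = 2p − 2.
Setting these equal: −2p + 1 = 2p − 2 ⇒ −4p = -3 ⇒ p = 3/4, and the value is (-2)·(3/4) + 1 = -1/2.
For the smuggler: with q = P(Land), equating Port's and Border's payoffs gives −q = 3q − 2 ⇒ q = 1/2.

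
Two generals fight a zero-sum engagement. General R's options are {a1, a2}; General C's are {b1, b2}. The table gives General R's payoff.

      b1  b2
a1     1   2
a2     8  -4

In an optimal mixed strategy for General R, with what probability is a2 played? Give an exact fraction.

1/13

Row minima: a1 → 1, a2 → -4; maximin = 1.
Column maxima: b1 → 8, b2 → 2; minimax = 2.
1 ≠ 2, so there is no saddle point; optimal play is mixed.
Let General R play a1 with probability p. Expected payoff against b1: 1p + 8(1−p) = −7p + 8; against b2: 2p + (-4)(1−p) = 6p − 4.
Setting these equal: −7p + 8 = 6p − 4 ⇒ −13p = -12 ⇒ p = 12/13, and the value is (-7)·(12/13) + 8 = 20/13.
For General C: with q = P(b1), equating a1's and a2's payoffs gives −q + 2 = 12q − 4 ⇒ q = 6/13.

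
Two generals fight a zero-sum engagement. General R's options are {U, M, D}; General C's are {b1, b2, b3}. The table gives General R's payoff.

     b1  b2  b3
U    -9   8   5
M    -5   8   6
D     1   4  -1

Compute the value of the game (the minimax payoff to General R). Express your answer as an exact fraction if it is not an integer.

Row minima: U → -9, M → -5, D → -1; maximin = -1.
Column maxima: b1 → 1, b2 → 8, b3 → 6; minimax = 1.
-1 ≠ 1, so there is no saddle point; optimal play is mixed.
b2 is strictly dominated by b1 (it gives General R strictly more in every row), so General C never plays it.
With b2 eliminated, U is strictly dominated by M (M gives General R strictly more in every remaining column), so General R never plays it.
On the remaining 2×2 (M, D vs b1, b3):
Let General R play M with probability p. Expected payoff against b1: (-5)p + 1(1−p) = −6p + 1; against b3: 6p + (-1)(1−p) = 7p − 1.
Setting these equal: −6p + 1 = 7p − 1 ⇒ −13p = -2 ⇒ p = 2/13, and the value is (-6)·(2/13) + 1 = 1/13.
For General C: with q = P(b1), equating M's and D's payoffs gives −11q + 6 = 2q − 1 ⇒ q = 7/13.

1/13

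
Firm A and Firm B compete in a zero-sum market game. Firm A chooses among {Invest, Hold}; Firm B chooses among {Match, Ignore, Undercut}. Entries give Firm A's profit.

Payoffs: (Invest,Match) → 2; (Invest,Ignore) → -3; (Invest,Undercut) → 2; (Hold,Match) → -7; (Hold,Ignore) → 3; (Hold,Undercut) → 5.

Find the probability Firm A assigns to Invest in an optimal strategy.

Row minima: Invest → -3, Hold → -7; maximin = -3.
Column maxima: Match → 2, Ignore → 3, Undercut → 5; minimax = 2.
-3 ≠ 2, so there is no saddle point; optimal play is mixed.
Undercut is strictly dominated by Ignore (it gives Firm A strictly more in every row), so Firm B never plays it.
On the remaining 2×2 (Invest, Hold vs Match, Ignore):
Let Firm A play Invest with probability p. Expected payoff against Match: 2p + (-7)(1−p) = 9p − 7; against Ignore: (-3)p + 3(1−p) = −6p + 3.
Setting these equal: 9p − 7 = −6p + 3 ⇒ 15p = 10 ⇒ p = 2/3, and the value is (9)·(2/3) − 7 = -1.
For Firm B: with q = P(Match), equating Invest's and Hold's payoffs gives 5q − 3 = −10q + 3 ⇒ q = 2/5.

2/3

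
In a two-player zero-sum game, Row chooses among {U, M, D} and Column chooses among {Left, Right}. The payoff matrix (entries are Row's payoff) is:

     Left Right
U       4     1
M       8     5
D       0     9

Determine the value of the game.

Row minima: U → 1, M → 5, D → 0; maximin = 5.
Column maxima: Left → 8, Right → 9; minimax = 8.
5 ≠ 8, so there is no saddle point; optimal play is mixed.
U is strictly dominated by M, so Row never plays it.
On the remaining 2×2 (M, D vs Left, Right):
Let Row play M with probability p. Expected payoff against Left: 8p + 0(1−p) = 8p; against Right: 5p + 9(1−p) = −4p + 9.
Setting these equal: 8p = −4p + 9 ⇒ 12p = 9 ⇒ p = 3/4, and the value is (8)·(3/4) = 6.
For Column: with q = P(Left), equating M's and D's payoffs gives 3q + 5 = −9q + 9 ⇒ q = 1/3.

6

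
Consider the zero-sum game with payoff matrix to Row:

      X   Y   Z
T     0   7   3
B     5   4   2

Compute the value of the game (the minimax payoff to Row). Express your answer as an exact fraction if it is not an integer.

Row minima: T → 0, B → 2; maximin = 2.
Column maxima: X → 5, Y → 7, Z → 3; minimax = 3.
2 ≠ 3, so there is no saddle point; optimal play is mixed.
Y is strictly dominated by Z (it gives Row strictly more in every row), so Column never plays it.
On the remaining 2×2 (T, B vs X, Z):
Let Row play T with probability p. Expected payoff against X: 0p + 5(1−p) = −5p + 5; against Z: 3p + 2(1−p) = p + 2.
Setting these equal: −5p + 5 = p + 2 ⇒ −6p = -3 ⇒ p = 1/2, and the value is (-5)·(1/2) + 5 = 5/2.
For Column: with q = P(X), equating T's and B's payoffs gives −3q + 3 = 3q + 2 ⇒ q = 1/6.

5/2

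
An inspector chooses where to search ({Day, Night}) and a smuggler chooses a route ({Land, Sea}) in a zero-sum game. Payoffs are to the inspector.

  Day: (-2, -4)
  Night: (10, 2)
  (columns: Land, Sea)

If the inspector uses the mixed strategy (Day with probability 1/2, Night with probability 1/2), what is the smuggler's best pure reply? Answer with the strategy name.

Sea

If the smuggler plays Land, the inspector's expected payoff is (1/2)·(-2) + (1/2)·10 = 4.
If the smuggler plays Sea, the inspector's expected payoff is (1/2)·(-4) + (1/2)·2 = -1.
The smuggler minimizes the inspector's payoff; the smallest is -1, so the best response is Sea.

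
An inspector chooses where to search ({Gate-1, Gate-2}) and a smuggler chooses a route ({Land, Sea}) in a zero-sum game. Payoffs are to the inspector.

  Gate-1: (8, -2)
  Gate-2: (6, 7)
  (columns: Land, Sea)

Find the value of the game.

68/11

Row minima: Gate-1 → -2, Gate-2 → 6; maximin = 6.
Column maxima: Land → 8, Sea → 7; minimax = 7.
6 ≠ 7, so there is no saddle point; optimal play is mixed.
Let the inspector play Gate-1 with probability p. Expected payoff against Land: 8p + 6(1−p) = 2p + 6; against Sea: (-2)p + 7(1−p) = −9p + 7.
Setting these equal: 2p + 6 = −9p + 7 ⇒ 11p = 1 ⇒ p = 1/11, and the value is (2)·(1/11) + 6 = 68/11.
For the smuggler: with q = P(Land), equating Gate-1's and Gate-2's payoffs gives 10q − 2 = −q + 7 ⇒ q = 9/11.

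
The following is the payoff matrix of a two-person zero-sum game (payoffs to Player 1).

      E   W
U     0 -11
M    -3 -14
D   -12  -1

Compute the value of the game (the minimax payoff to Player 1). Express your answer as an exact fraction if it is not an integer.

Row minima: U → -11, M → -14, D → -12; maximin = -11.
Column maxima: E → 0, W → -1; minimax = -1.
-11 ≠ -1, so there is no saddle point; optimal play is mixed.
M is strictly dominated by U, so Player 1 never plays it.
On the remaining 2×2 (U, D vs E, W):
Let Player 1 play U with probability p. Expected payoff against E: 0p + (-12)(1−p) = 12p − 12; against W: (-11)p + (-1)(1−p) = −10p − 1.
Setting these equal: 12p − 12 = −10p − 1 ⇒ 22p = 11 ⇒ p = 1/2, and the value is (12)·(1/2) − 12 = -6.
For Player 2: with q = P(E), equating U's and D's payoffs gives 11q − 11 = −11q − 1 ⇒ q = 5/11.

-6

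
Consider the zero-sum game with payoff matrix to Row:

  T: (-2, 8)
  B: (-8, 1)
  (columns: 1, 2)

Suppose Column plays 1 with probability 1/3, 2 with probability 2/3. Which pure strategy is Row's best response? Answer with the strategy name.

T

Expected payoff of T: (1/3)·(-2) + (2/3)·8 = 14/3.
Expected payoff of B: (1/3)·(-8) + (2/3)·1 = -2.
The largest is 14/3, so Row's best response is T.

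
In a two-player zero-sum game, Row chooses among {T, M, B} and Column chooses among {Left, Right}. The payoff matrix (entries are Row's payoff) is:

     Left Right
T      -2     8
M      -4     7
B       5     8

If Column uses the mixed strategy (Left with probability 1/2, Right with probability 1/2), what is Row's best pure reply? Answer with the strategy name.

B

Expected payoff of T: (1/2)·(-2) + (1/2)·8 = 3.
Expected payoff of M: (1/2)·(-4) + (1/2)·7 = 3/2.
Expected payoff of B: (1/2)·5 + (1/2)·8 = 13/2.
The largest is 13/2, so Row's best response is B.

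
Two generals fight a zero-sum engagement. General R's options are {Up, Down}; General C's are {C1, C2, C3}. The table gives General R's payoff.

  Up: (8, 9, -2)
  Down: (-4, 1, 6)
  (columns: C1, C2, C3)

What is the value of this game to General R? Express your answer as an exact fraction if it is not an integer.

Row minima: Up → -2, Down → -4; maximin = -2.
Column maxima: C1 → 8, C2 → 9, C3 → 6; minimax = 6.
-2 ≠ 6, so there is no saddle point; optimal play is mixed.
C2 is strictly dominated by C1 (it gives General R strictly more in every row), so General C never plays it.
On the remaining 2×2 (Up, Down vs C1, C3):
Let General R play Up with probability p. Expected payoff against C1: 8p + (-4)(1−p) = 12p − 4; against C3: (-2)p + 6(1−p) = −8p + 6.
Setting these equal: 12p − 4 = −8p + 6 ⇒ 20p = 10 ⇒ p = 1/2, and the value is (12)·(1/2) − 4 = 2.
For General C: with q = P(C1), equating Up's and Down's payoffs gives 10q − 2 = −10q + 6 ⇒ q = 2/5.

2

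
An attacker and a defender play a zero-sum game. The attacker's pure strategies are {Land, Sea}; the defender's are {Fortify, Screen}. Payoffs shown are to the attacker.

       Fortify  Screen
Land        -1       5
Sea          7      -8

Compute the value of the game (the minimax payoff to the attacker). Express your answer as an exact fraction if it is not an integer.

Row minima: Land → -1, Sea → -8; maximin = -1.
Column maxima: Fortify → 7, Screen → 5; minimax = 5.
-1 ≠ 5, so there is no saddle point; optimal play is mixed.
Let the attacker play Land with probability p. Expected payoff against Fortify: (-1)p + 7(1−p) = −8p + 7; against Screen: 5p + (-8)(1−p) = 13p − 8.
Setting these equal: −8p + 7 = 13p − 8 ⇒ −21p = -15 ⇒ p = 5/7, and the value is (-8)·(5/7) + 7 = 9/7.
For the defender: with q = P(Fortify), equating Land's and Sea's payoffs gives −6q + 5 = 15q − 8 ⇒ q = 13/21.

9/7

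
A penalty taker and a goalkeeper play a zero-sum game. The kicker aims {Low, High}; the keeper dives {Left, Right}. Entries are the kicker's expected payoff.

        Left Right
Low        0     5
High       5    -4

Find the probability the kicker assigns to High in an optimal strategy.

5/14

Row minima: Low → 0, High → -4; maximin = 0.
Column maxima: Left → 5, Right → 5; minimax = 5.
0 ≠ 5, so there is no saddle point; optimal play is mixed.
Let the kicker play Low with probability p. Expected payoff against Left: 0p + 5(1−p) = −5p + 5; against Right: 5p + (-4)(1−p) = 9p − 4.
Setting these equal: −5p + 5 = 9p − 4 ⇒ −14p = -9 ⇒ p = 9/14, and the value is (-5)·(9/14) + 5 = 25/14.
For the keeper: with q = P(Left), equating Low's and High's payoffs gives −5q + 5 = 9q − 4 ⇒ q = 9/14.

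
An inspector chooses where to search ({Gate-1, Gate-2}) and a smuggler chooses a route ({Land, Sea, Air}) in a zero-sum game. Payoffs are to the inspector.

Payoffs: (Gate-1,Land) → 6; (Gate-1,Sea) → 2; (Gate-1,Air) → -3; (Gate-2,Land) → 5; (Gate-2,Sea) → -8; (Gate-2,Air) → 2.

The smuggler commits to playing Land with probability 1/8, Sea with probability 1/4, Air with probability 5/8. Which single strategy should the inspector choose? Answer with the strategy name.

Gate-2

Expected payoff of Gate-1: (1/8)·6 + (1/4)·2 + (5/8)·(-3) = -5/8.
Expected payoff of Gate-2: (1/8)·5 + (1/4)·(-8) + (5/8)·2 = -1/8.
The largest is -1/8, so the inspector's best response is Gate-2.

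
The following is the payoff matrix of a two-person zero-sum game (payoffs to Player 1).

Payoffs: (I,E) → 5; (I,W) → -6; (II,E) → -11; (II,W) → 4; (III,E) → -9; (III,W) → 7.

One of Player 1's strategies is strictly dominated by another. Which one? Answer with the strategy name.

III gives a strictly higher payoff than II against every column: -9 > -11, 7 > 4.
So II is strictly dominated and Player 1 never plays it.

II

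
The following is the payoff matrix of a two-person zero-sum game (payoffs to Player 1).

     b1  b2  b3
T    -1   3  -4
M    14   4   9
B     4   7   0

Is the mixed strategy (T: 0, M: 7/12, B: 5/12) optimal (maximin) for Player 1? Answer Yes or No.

Yes

Against b1 this mix gives (7/12)·14 + (5/12)·4 = 59/6.
Against b2 this mix gives (7/12)·4 + (5/12)·7 = 21/4.
Against b3 this mix gives (7/12)·9 + (5/12)·0 = 21/4.
All of Player 2's active replies (b2, b3) yield 21/4, and no column does worse for Player 1. The mix makes Player 2 indifferent and guarantees 21/4, so it is optimal.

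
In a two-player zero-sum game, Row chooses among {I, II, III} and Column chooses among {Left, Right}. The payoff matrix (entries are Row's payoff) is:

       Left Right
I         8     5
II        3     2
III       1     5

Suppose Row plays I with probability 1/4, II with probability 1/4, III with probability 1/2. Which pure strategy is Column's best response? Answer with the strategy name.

Left

If Column plays Left, Row's expected payoff is (1/4)·8 + (1/4)·3 + (1/2)·1 = 13/4.
If Column plays Right, Row's expected payoff is (1/4)·5 + (1/4)·2 + (1/2)·5 = 17/4.
Column minimizes Row's payoff; the smallest is 13/4, so the best response is Left.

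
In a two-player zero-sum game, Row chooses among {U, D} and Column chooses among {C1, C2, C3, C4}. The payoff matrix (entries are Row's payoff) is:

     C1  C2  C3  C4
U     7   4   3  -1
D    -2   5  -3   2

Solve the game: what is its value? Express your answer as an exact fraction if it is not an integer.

1/3

Row minima: U → -1, D → -3; maximin = -1.
Column maxima: C1 → 7, C2 → 5, C3 → 3, C4 → 2; minimax = 2.
-1 ≠ 2, so there is no saddle point; optimal play is mixed.
C1 is strictly dominated by C3 (it gives Row strictly more in every row), so Column never plays it.
C2 is strictly dominated by C3 (it gives Row strictly more in every row), so Column never plays it.
On the remaining 2×2 (U, D vs C3, C4):
Let Row play U with probability p. Expected payoff against C3: 3p + (-3)(1−p) = 6p − 3; against C4: (-1)p + 2(1−p) = −3p + 2.
Setting these equal: 6p − 3 = −3p + 2 ⇒ 9p = 5 ⇒ p = 5/9, and the value is (6)·(5/9) − 3 = 1/3.
For Column: with q = P(C3), equating U's and D's payoffs gives 4q − 1 = −5q + 2 ⇒ q = 1/3.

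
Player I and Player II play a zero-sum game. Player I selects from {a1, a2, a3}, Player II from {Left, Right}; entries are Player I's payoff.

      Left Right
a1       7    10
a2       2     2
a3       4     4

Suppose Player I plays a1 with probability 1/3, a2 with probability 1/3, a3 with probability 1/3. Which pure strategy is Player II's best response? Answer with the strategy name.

If Player II plays Left, Player I's expected payoff is (1/3)·7 + (1/3)·2 + (1/3)·4 = 13/3.
If Player II plays Right, Player I's expected payoff is (1/3)·10 + (1/3)·2 + (1/3)·4 = 16/3.
Player II minimizes Player I's payoff; the smallest is 13/3, so the best response is Left.

Left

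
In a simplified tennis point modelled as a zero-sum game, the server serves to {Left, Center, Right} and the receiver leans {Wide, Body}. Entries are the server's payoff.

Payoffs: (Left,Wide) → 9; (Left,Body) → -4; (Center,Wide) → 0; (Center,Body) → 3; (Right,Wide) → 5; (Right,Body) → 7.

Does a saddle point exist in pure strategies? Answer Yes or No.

No

Row minima: Left → -4, Center → 0, Right → 5; maximin = 5.
Column maxima: Wide → 9, Body → 7; minimax = 7.
5 ≠ 7, so no pure-strategy equilibrium exists.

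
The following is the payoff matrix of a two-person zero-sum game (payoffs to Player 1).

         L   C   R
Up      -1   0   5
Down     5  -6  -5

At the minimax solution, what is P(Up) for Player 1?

11/12

Row minima: Up → -1, Down → -6; maximin = -1.
Column maxima: L → 5, C → 0, R → 5; minimax = 0.
-1 ≠ 0, so there is no saddle point; optimal play is mixed.
R is strictly dominated by C (it gives Player 1 strictly more in every row), so Player 2 never plays it.
On the remaining 2×2 (Up, Down vs L, C):
Let Player 1 play Up with probability p. Expected payoff against L: (-1)p + 5(1−p) = −6p + 5; against C: 0p + (-6)(1−p) = 6p − 6.
Setting these equal: −6p + 5 = 6p − 6 ⇒ −12p = -11 ⇒ p = 11/12, and the value is (-6)·(11/12) + 5 = -1/2.
For Player 2: with q = P(L), equating Up's and Down's payoffs gives −q = 11q − 6 ⇒ q = 1/2.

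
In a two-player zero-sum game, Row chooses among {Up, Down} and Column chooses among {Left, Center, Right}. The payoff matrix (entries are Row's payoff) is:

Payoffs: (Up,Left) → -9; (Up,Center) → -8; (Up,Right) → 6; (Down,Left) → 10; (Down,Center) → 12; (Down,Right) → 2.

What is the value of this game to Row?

78/23

Row minima: Up → -9, Down → 2; maximin = 2.
Column maxima: Left → 10, Center → 12, Right → 6; minimax = 6.
2 ≠ 6, so there is no saddle point; optimal play is mixed.
Center is strictly dominated by Left (it gives Row strictly more in every row), so Column never plays it.
On the remaining 2×2 (Up, Down vs Left, Right):
Let Row play Up with probability p. Expected payoff against Left: (-9)p + 10(1−p) = −19p + 10; against Right: 6p + 2(1−p) = 4p + 2.
Setting these equal: −19p + 10 = 4p + 2 ⇒ −23p = -8 ⇒ p = 8/23, and the value is (-19)·(8/23) + 10 = 78/23.
For Column: with q = P(Left), equating Up's and Down's payoffs gives −15q + 6 = 8q + 2 ⇒ q = 4/23.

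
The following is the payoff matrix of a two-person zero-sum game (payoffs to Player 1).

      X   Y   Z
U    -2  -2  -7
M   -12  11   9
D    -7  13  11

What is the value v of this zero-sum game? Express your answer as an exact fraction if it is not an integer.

-71/23

Row minima: U → -7, M → -12, D → -7; maximin = -7.
Column maxima: X → -2, Y → 13, Z → 11; minimax = -2.
-7 ≠ -2, so there is no saddle point; optimal play is mixed.
M is strictly dominated by D, so Player 1 never plays it.
Y is strictly dominated by Z (it gives Player 1 strictly more in every row), so Player 2 never plays it.
On the remaining 2×2 (U, D vs X, Z):
Let Player 1 play U with probability p. Expected payoff against X: (-2)p + (-7)(1−p) = 5p − 7; against Z: (-7)p + 11(1−p) = −18p + 11.
Setting these equal: 5p − 7 = −18p + 11 ⇒ 23p = 18 ⇒ p = 18/23, and the value is (5)·(18/23) − 7 = -71/23.
For Player 2: with q = P(X), equating U's and D's payoffs gives 5q − 7 = −18q + 11 ⇒ q = 18/23.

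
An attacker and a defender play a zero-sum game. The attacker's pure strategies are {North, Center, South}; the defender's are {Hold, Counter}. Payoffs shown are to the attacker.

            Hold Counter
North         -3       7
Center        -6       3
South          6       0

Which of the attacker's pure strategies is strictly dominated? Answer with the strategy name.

North gives a strictly higher payoff than Center against every column: -3 > -6, 7 > 3.
So Center is strictly dominated and the attacker never plays it.

Center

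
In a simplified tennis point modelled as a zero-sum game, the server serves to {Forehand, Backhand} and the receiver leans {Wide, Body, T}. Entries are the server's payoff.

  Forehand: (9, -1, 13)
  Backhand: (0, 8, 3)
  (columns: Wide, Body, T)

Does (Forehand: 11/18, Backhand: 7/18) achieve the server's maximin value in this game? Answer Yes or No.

Against Wide this mix gives (11/18)·9 + (7/18)·0 = 11/2.
Against Body this mix gives (11/18)·(-1) + (7/18)·8 = 5/2.
Against T this mix gives (11/18)·13 + (7/18)·3 = 82/9.
The receiver will play Body, holding the server to 5/2. Shifting weight toward the row that does better against Body would raise this floor (the equalizing mix achieves 4 against both Body and Wide), so the proposed strategy is not optimal.

No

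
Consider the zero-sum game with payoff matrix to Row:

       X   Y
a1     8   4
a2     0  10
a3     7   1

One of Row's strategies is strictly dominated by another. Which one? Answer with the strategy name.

a3

a1 gives a strictly higher payoff than a3 against every column: 8 > 7, 4 > 1.
So a3 is strictly dominated and Row never plays it.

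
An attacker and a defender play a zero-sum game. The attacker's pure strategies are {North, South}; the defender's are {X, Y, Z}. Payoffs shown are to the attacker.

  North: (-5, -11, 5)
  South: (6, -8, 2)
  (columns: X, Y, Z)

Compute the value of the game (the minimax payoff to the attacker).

Row minima: North → -11, South → -8; maximin = -8.
Column maxima: X → 6, Y → -8, Z → 5; minimax = -8.
Since maximin = minimax = -8, there is a saddle point and the value is -8.

-8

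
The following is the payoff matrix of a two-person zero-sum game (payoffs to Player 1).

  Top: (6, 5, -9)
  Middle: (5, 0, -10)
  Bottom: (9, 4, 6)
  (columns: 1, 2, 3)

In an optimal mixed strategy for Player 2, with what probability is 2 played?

15/16

Row minima: Top → -9, Middle → -10, Bottom → 4; maximin = 4.
Column maxima: 1 → 9, 2 → 5, 3 → 6; minimax = 5.
4 ≠ 5, so there is no saddle point; optimal play is mixed.
Middle is strictly dominated by Top, so Player 1 never plays it.
1 is strictly dominated by 2 (it gives Player 1 strictly more in every row), so Player 2 never plays it.
On the remaining 2×2 (Top, Bottom vs 2, 3):
Let Player 1 play Top with probability p. Expected payoff against 2: 5p + 4(1−p) = p + 4; against 3: (-9)p + 6(1−p) = −15p + 6.
Setting these equal: p + 4 = −15p + 6 ⇒ 16p = 2 ⇒ p = 1/8, and the value is (1)·(1/8) + 4 = 33/8.
For Player 2: with q = P(2), equating Top's and Bottom's payoffs gives 14q − 9 = −2q + 6 ⇒ q = 15/16.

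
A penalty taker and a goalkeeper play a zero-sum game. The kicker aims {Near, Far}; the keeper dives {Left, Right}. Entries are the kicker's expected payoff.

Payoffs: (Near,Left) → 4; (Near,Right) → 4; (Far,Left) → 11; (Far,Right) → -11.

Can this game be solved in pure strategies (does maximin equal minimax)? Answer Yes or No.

Yes

Row minima: Near → 4, Far → -11; maximin = 4.
Column maxima: Left → 11, Right → 4; minimax = 4.
maximin = minimax = 4, so a saddle point exists.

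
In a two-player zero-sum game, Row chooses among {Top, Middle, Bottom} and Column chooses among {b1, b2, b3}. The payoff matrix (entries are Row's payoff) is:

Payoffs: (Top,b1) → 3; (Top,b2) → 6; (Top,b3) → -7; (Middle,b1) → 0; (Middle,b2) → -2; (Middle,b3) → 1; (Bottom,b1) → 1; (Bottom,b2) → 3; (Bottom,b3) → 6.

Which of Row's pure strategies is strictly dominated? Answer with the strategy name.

Bottom gives a strictly higher payoff than Middle against every column: 1 > 0, 3 > -2, 6 > 1.
So Middle is strictly dominated and Row never plays it.

Middle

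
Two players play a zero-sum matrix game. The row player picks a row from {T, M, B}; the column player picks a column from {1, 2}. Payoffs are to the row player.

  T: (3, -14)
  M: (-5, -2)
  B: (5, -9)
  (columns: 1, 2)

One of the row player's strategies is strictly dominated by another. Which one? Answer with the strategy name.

B gives a strictly higher payoff than T against every column: 5 > 3, -9 > -14.
So T is strictly dominated and the row player never plays it.

T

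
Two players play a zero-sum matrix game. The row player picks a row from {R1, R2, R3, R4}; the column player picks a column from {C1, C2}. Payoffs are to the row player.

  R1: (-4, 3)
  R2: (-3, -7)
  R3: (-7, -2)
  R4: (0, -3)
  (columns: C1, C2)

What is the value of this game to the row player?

Row minima: R1 → -4, R2 → -7, R3 → -7, R4 → -3; maximin = -3.
Column maxima: C1 → 0, C2 → 3; minimax = 0.
-3 ≠ 0, so there is no saddle point; optimal play is mixed.
R2 is strictly dominated by R4, so the row player never plays it.
R3 is strictly dominated by R1, so the row player never plays it.
On the remaining 2×2 (R1, R4 vs C1, C2):
Let the row player play R1 with probability p. Expected payoff against C1: (-4)p + 0(1−p) = −4p; against C2: 3p + (-3)(1−p) = 6p − 3.
Setting these equal: −4p = 6p − 3 ⇒ −10p = -3 ⇒ p = 3/10, and the value is (-4)·(3/10) = -6/5.
For the column player: with q = P(C1), equating R1's and R4's payoffs gives −7q + 3 = 3q − 3 ⇒ q = 3/5.

-6/5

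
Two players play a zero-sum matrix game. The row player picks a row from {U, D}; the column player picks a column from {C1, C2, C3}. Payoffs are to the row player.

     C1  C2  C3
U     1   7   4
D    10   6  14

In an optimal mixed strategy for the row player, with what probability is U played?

2/5

Row minima: U → 1, D → 6; maximin = 6.
Column maxima: C1 → 10, C2 → 7, C3 → 14; minimax = 7.
6 ≠ 7, so there is no saddle point; optimal play is mixed.
C3 is strictly dominated by C1 (it gives the row player strictly more in every row), so the column player never plays it.
On the remaining 2×2 (U, D vs C1, C2):
Let the row player play U with probability p. Expected payoff against C1: 1p + 10(1−p) = −9p + 10; against C2: 7p + 6(1−p) = p + 6.
Setting these equal: −9p + 10 = p + 6 ⇒ −10p = -4 ⇒ p = 2/5, and the value is (-9)·(2/5) + 10 = 32/5.
For the column player: with q = P(C1), equating U's and D's payoffs gives −6q + 7 = 4q + 6 ⇒ q = 1/10.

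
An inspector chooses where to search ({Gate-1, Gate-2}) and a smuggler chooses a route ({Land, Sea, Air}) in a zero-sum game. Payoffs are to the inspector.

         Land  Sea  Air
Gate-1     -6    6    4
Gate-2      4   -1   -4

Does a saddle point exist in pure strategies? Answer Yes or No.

No

Row minima: Gate-1 → -6, Gate-2 → -4; maximin = -4.
Column maxima: Land → 4, Sea → 6, Air → 4; minimax = 4.
-4 ≠ 4, so no pure-strategy equilibrium exists.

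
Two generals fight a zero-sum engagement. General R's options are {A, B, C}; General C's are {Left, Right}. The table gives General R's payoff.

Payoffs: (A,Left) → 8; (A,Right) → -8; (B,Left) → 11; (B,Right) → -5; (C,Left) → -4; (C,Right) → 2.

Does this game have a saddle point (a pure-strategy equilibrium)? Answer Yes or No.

No

Row minima: A → -8, B → -5, C → -4; maximin = -4.
Column maxima: Left → 11, Right → 2; minimax = 2.
-4 ≠ 2, so no pure-strategy equilibrium exists.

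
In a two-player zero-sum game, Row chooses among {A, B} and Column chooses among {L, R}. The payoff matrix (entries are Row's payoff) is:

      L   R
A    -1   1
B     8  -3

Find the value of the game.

5/13

Row minima: A → -1, B → -3; maximin = -1.
Column maxima: L → 8, R → 1; minimax = 1.
-1 ≠ 1, so there is no saddle point; optimal play is mixed.
Let Row play A with probability p. Expected payoff against L: (-1)p + 8(1−p) = −9p + 8; against R: 1p + (-3)(1−p) = 4p − 3.
Setting these equal: −9p + 8 = 4p − 3 ⇒ −13p = -11 ⇒ p = 11/13, and the value is (-9)·(11/13) + 8 = 5/13.
For Column: with q = P(L), equating A's and B's payoffs gives −2q + 1 = 11q − 3 ⇒ q = 4/13.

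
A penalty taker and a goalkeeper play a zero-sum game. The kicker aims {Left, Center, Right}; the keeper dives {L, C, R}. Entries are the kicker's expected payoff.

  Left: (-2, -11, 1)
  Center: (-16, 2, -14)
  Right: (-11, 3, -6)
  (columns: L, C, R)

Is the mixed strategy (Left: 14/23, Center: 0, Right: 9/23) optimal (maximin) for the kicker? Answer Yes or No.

Yes

Against L this mix gives (14/23)·(-2) + (9/23)·(-11) = -127/23.
Against C this mix gives (14/23)·(-11) + (9/23)·3 = -127/23.
Against R this mix gives (14/23)·1 + (9/23)·(-6) = -40/23.
All of the keeper's active replies (L, C) yield -127/23, and no column does worse for the kicker. The mix makes the keeper indifferent and guarantees -127/23, so it is optimal.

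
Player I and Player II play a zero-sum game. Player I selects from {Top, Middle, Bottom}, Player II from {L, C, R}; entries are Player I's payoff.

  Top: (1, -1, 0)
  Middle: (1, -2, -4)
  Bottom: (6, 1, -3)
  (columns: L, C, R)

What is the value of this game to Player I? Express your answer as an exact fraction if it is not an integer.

Row minima: Top → -1, Middle → -4, Bottom → -3; maximin = -1.
Column maxima: L → 6, C → 1, R → 0; minimax = 0.
-1 ≠ 0, so there is no saddle point; optimal play is mixed.
Middle is strictly dominated by Bottom, so Player I never plays it.
L is strictly dominated by C (it gives Player I strictly more in every row), so Player II never plays it.
On the remaining 2×2 (Top, Bottom vs C, R):
Let Player I play Top with probability p. Expected payoff against C: (-1)p + 1(1−p) = −2p + 1; against R: 0p + (-3)(1−p) = 3p − 3.
Setting these equal: −2p + 1 = 3p − 3 ⇒ −5p = -4 ⇒ p = 4/5, and the value is (-2)·(4/5) + 1 = -3/5.
For Player II: with q = P(C), equating Top's and Bottom's payoffs gives −q = 4q − 3 ⇒ q = 3/5.

-3/5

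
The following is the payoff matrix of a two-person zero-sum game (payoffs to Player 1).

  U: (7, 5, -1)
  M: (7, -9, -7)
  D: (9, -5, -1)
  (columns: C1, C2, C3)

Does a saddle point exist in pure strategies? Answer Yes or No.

Row minima: U → -1, M → -9, D → -5; maximin = -1.
Column maxima: C1 → 9, C2 → 5, C3 → -1; minimax = -1.
maximin = minimax = -1, so a saddle point exists.

Yes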